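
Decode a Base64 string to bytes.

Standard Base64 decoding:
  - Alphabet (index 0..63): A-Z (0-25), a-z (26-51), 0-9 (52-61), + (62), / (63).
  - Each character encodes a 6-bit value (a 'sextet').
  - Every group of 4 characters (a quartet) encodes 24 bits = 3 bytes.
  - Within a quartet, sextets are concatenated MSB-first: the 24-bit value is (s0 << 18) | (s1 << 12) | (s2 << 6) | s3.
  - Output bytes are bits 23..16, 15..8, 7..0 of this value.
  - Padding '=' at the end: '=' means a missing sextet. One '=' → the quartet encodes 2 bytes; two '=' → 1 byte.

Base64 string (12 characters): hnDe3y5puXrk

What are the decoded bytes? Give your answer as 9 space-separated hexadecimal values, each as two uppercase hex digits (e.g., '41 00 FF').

Answer: 86 70 DE DF 2E 69 B9 7A E4

Derivation:
After char 0 ('h'=33): chars_in_quartet=1 acc=0x21 bytes_emitted=0
After char 1 ('n'=39): chars_in_quartet=2 acc=0x867 bytes_emitted=0
After char 2 ('D'=3): chars_in_quartet=3 acc=0x219C3 bytes_emitted=0
After char 3 ('e'=30): chars_in_quartet=4 acc=0x8670DE -> emit 86 70 DE, reset; bytes_emitted=3
After char 4 ('3'=55): chars_in_quartet=1 acc=0x37 bytes_emitted=3
After char 5 ('y'=50): chars_in_quartet=2 acc=0xDF2 bytes_emitted=3
After char 6 ('5'=57): chars_in_quartet=3 acc=0x37CB9 bytes_emitted=3
After char 7 ('p'=41): chars_in_quartet=4 acc=0xDF2E69 -> emit DF 2E 69, reset; bytes_emitted=6
After char 8 ('u'=46): chars_in_quartet=1 acc=0x2E bytes_emitted=6
After char 9 ('X'=23): chars_in_quartet=2 acc=0xB97 bytes_emitted=6
After char 10 ('r'=43): chars_in_quartet=3 acc=0x2E5EB bytes_emitted=6
After char 11 ('k'=36): chars_in_quartet=4 acc=0xB97AE4 -> emit B9 7A E4, reset; bytes_emitted=9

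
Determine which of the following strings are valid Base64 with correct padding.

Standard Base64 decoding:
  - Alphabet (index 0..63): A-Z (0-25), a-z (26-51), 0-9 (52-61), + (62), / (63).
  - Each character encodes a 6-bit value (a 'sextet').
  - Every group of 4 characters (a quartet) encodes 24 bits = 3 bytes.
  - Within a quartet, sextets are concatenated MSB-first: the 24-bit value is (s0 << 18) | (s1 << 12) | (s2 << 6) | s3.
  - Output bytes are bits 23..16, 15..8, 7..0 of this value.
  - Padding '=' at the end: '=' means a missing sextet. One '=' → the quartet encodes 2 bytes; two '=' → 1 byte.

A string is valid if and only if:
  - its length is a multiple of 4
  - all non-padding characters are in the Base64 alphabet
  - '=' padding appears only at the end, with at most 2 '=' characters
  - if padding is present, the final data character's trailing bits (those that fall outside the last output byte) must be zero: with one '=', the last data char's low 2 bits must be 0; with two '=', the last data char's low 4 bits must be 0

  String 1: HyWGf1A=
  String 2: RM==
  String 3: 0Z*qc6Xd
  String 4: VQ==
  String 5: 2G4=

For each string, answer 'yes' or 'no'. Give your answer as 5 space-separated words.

Answer: yes no no yes yes

Derivation:
String 1: 'HyWGf1A=' → valid
String 2: 'RM==' → invalid (bad trailing bits)
String 3: '0Z*qc6Xd' → invalid (bad char(s): ['*'])
String 4: 'VQ==' → valid
String 5: '2G4=' → valid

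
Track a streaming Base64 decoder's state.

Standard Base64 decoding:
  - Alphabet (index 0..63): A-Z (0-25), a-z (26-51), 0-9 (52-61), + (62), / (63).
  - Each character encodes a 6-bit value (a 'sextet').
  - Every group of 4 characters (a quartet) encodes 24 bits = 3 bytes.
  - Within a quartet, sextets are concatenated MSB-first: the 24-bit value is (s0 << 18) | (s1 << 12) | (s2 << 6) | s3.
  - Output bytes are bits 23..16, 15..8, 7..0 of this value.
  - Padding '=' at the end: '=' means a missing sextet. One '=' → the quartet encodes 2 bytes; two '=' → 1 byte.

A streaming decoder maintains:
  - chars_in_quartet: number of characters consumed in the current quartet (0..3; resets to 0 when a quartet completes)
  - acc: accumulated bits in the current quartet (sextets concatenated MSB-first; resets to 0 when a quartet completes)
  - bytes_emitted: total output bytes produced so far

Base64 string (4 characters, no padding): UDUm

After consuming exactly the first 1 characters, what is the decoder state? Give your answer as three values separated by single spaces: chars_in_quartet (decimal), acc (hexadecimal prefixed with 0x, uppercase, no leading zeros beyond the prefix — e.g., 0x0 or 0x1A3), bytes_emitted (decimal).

After char 0 ('U'=20): chars_in_quartet=1 acc=0x14 bytes_emitted=0

Answer: 1 0x14 0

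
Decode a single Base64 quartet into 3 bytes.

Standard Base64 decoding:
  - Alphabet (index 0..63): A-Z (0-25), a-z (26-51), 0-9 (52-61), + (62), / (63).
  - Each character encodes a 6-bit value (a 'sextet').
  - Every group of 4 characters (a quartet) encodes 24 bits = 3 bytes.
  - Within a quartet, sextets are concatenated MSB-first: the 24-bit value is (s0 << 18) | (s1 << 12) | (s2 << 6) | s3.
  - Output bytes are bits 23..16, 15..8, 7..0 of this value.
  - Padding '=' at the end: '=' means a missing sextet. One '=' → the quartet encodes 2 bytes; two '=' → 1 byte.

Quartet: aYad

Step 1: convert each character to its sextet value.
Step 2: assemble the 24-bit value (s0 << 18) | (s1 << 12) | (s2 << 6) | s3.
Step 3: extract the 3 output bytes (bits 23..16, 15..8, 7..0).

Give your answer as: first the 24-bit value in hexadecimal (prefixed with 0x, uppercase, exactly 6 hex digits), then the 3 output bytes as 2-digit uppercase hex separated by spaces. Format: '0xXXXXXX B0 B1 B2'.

Answer: 0x69869D 69 86 9D

Derivation:
Sextets: a=26, Y=24, a=26, d=29
24-bit: (26<<18) | (24<<12) | (26<<6) | 29
      = 0x680000 | 0x018000 | 0x000680 | 0x00001D
      = 0x69869D
Bytes: (v>>16)&0xFF=69, (v>>8)&0xFF=86, v&0xFF=9D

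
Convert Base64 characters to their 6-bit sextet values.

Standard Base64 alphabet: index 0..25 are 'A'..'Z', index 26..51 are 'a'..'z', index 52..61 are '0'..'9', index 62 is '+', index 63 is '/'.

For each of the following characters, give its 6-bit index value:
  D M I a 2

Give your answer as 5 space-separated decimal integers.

'D': A..Z range, ord('D') − ord('A') = 3
'M': A..Z range, ord('M') − ord('A') = 12
'I': A..Z range, ord('I') − ord('A') = 8
'a': a..z range, 26 + ord('a') − ord('a') = 26
'2': 0..9 range, 52 + ord('2') − ord('0') = 54

Answer: 3 12 8 26 54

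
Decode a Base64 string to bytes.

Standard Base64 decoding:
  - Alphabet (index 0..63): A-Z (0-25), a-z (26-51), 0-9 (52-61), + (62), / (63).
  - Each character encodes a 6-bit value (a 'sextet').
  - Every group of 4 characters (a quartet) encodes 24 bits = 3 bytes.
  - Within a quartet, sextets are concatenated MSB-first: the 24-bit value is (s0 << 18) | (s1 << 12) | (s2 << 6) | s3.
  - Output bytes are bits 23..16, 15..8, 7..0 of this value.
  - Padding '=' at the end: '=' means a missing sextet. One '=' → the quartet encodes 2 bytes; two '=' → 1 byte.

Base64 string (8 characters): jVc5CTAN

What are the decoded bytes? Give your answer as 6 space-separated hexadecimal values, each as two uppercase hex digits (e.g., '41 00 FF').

After char 0 ('j'=35): chars_in_quartet=1 acc=0x23 bytes_emitted=0
After char 1 ('V'=21): chars_in_quartet=2 acc=0x8D5 bytes_emitted=0
After char 2 ('c'=28): chars_in_quartet=3 acc=0x2355C bytes_emitted=0
After char 3 ('5'=57): chars_in_quartet=4 acc=0x8D5739 -> emit 8D 57 39, reset; bytes_emitted=3
After char 4 ('C'=2): chars_in_quartet=1 acc=0x2 bytes_emitted=3
After char 5 ('T'=19): chars_in_quartet=2 acc=0x93 bytes_emitted=3
After char 6 ('A'=0): chars_in_quartet=3 acc=0x24C0 bytes_emitted=3
After char 7 ('N'=13): chars_in_quartet=4 acc=0x9300D -> emit 09 30 0D, reset; bytes_emitted=6

Answer: 8D 57 39 09 30 0D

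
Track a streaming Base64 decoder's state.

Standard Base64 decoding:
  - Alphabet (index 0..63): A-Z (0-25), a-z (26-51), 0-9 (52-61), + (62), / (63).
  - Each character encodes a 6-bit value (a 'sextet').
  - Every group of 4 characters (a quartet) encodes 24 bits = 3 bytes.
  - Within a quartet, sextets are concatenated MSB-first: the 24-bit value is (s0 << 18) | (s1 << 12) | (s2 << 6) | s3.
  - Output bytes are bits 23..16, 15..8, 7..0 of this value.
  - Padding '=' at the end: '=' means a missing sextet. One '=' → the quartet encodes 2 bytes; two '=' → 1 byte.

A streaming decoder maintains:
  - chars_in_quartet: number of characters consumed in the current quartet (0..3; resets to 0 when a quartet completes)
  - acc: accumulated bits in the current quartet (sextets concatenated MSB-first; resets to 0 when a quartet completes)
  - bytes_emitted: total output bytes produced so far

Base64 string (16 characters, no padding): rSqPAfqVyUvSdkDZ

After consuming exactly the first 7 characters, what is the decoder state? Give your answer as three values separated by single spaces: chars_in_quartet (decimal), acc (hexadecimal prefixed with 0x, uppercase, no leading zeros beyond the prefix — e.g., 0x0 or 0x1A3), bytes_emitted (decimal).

Answer: 3 0x7EA 3

Derivation:
After char 0 ('r'=43): chars_in_quartet=1 acc=0x2B bytes_emitted=0
After char 1 ('S'=18): chars_in_quartet=2 acc=0xAD2 bytes_emitted=0
After char 2 ('q'=42): chars_in_quartet=3 acc=0x2B4AA bytes_emitted=0
After char 3 ('P'=15): chars_in_quartet=4 acc=0xAD2A8F -> emit AD 2A 8F, reset; bytes_emitted=3
After char 4 ('A'=0): chars_in_quartet=1 acc=0x0 bytes_emitted=3
After char 5 ('f'=31): chars_in_quartet=2 acc=0x1F bytes_emitted=3
After char 6 ('q'=42): chars_in_quartet=3 acc=0x7EA bytes_emitted=3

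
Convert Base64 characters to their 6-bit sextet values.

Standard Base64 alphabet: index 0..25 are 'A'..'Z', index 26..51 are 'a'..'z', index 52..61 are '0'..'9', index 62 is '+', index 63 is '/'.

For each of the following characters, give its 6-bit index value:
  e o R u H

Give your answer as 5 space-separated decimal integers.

Answer: 30 40 17 46 7

Derivation:
'e': a..z range, 26 + ord('e') − ord('a') = 30
'o': a..z range, 26 + ord('o') − ord('a') = 40
'R': A..Z range, ord('R') − ord('A') = 17
'u': a..z range, 26 + ord('u') − ord('a') = 46
'H': A..Z range, ord('H') − ord('A') = 7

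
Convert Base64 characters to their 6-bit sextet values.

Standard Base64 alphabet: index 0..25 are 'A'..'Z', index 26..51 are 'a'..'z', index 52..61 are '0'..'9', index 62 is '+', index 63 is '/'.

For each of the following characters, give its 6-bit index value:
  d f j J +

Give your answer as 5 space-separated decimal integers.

Answer: 29 31 35 9 62

Derivation:
'd': a..z range, 26 + ord('d') − ord('a') = 29
'f': a..z range, 26 + ord('f') − ord('a') = 31
'j': a..z range, 26 + ord('j') − ord('a') = 35
'J': A..Z range, ord('J') − ord('A') = 9
'+': index 62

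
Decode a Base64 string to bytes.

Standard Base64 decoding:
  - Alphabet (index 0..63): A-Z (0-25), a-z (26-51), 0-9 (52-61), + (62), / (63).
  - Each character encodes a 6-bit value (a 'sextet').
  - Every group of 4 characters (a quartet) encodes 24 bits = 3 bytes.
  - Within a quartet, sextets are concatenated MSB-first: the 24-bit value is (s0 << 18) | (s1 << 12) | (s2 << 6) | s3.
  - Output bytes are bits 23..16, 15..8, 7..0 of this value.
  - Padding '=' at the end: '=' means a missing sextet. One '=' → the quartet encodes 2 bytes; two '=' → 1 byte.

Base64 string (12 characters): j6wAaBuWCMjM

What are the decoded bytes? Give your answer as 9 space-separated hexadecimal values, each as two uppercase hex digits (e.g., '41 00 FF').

After char 0 ('j'=35): chars_in_quartet=1 acc=0x23 bytes_emitted=0
After char 1 ('6'=58): chars_in_quartet=2 acc=0x8FA bytes_emitted=0
After char 2 ('w'=48): chars_in_quartet=3 acc=0x23EB0 bytes_emitted=0
After char 3 ('A'=0): chars_in_quartet=4 acc=0x8FAC00 -> emit 8F AC 00, reset; bytes_emitted=3
After char 4 ('a'=26): chars_in_quartet=1 acc=0x1A bytes_emitted=3
After char 5 ('B'=1): chars_in_quartet=2 acc=0x681 bytes_emitted=3
After char 6 ('u'=46): chars_in_quartet=3 acc=0x1A06E bytes_emitted=3
After char 7 ('W'=22): chars_in_quartet=4 acc=0x681B96 -> emit 68 1B 96, reset; bytes_emitted=6
After char 8 ('C'=2): chars_in_quartet=1 acc=0x2 bytes_emitted=6
After char 9 ('M'=12): chars_in_quartet=2 acc=0x8C bytes_emitted=6
After char 10 ('j'=35): chars_in_quartet=3 acc=0x2323 bytes_emitted=6
After char 11 ('M'=12): chars_in_quartet=4 acc=0x8C8CC -> emit 08 C8 CC, reset; bytes_emitted=9

Answer: 8F AC 00 68 1B 96 08 C8 CC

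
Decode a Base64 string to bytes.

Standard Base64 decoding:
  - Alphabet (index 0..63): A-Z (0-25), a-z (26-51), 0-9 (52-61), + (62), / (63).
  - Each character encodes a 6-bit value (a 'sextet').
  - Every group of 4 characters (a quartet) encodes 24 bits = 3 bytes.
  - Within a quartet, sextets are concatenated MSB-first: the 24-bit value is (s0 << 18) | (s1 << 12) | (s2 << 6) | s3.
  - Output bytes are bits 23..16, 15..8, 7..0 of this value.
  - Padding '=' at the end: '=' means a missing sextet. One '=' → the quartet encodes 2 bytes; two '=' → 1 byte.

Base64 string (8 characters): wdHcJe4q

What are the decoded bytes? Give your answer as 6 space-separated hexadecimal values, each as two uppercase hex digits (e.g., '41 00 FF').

After char 0 ('w'=48): chars_in_quartet=1 acc=0x30 bytes_emitted=0
After char 1 ('d'=29): chars_in_quartet=2 acc=0xC1D bytes_emitted=0
After char 2 ('H'=7): chars_in_quartet=3 acc=0x30747 bytes_emitted=0
After char 3 ('c'=28): chars_in_quartet=4 acc=0xC1D1DC -> emit C1 D1 DC, reset; bytes_emitted=3
After char 4 ('J'=9): chars_in_quartet=1 acc=0x9 bytes_emitted=3
After char 5 ('e'=30): chars_in_quartet=2 acc=0x25E bytes_emitted=3
After char 6 ('4'=56): chars_in_quartet=3 acc=0x97B8 bytes_emitted=3
After char 7 ('q'=42): chars_in_quartet=4 acc=0x25EE2A -> emit 25 EE 2A, reset; bytes_emitted=6

Answer: C1 D1 DC 25 EE 2A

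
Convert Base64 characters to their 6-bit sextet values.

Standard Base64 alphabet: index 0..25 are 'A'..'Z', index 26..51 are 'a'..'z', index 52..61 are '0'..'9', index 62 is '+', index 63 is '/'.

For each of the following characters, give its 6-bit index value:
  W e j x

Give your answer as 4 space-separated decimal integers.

Answer: 22 30 35 49

Derivation:
'W': A..Z range, ord('W') − ord('A') = 22
'e': a..z range, 26 + ord('e') − ord('a') = 30
'j': a..z range, 26 + ord('j') − ord('a') = 35
'x': a..z range, 26 + ord('x') − ord('a') = 49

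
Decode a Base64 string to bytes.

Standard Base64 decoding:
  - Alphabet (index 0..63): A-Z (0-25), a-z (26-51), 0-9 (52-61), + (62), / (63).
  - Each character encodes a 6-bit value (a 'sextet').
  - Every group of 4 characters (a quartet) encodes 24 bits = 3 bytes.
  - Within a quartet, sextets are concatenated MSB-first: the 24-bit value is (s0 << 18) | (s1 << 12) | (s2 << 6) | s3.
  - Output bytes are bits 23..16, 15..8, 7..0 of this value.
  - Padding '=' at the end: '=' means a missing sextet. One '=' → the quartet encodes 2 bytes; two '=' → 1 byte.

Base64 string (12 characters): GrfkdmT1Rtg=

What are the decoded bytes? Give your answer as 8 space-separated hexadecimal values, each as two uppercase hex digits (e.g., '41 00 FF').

Answer: 1A B7 E4 76 64 F5 46 D8

Derivation:
After char 0 ('G'=6): chars_in_quartet=1 acc=0x6 bytes_emitted=0
After char 1 ('r'=43): chars_in_quartet=2 acc=0x1AB bytes_emitted=0
After char 2 ('f'=31): chars_in_quartet=3 acc=0x6ADF bytes_emitted=0
After char 3 ('k'=36): chars_in_quartet=4 acc=0x1AB7E4 -> emit 1A B7 E4, reset; bytes_emitted=3
After char 4 ('d'=29): chars_in_quartet=1 acc=0x1D bytes_emitted=3
After char 5 ('m'=38): chars_in_quartet=2 acc=0x766 bytes_emitted=3
After char 6 ('T'=19): chars_in_quartet=3 acc=0x1D993 bytes_emitted=3
After char 7 ('1'=53): chars_in_quartet=4 acc=0x7664F5 -> emit 76 64 F5, reset; bytes_emitted=6
After char 8 ('R'=17): chars_in_quartet=1 acc=0x11 bytes_emitted=6
After char 9 ('t'=45): chars_in_quartet=2 acc=0x46D bytes_emitted=6
After char 10 ('g'=32): chars_in_quartet=3 acc=0x11B60 bytes_emitted=6
Padding '=': partial quartet acc=0x11B60 -> emit 46 D8; bytes_emitted=8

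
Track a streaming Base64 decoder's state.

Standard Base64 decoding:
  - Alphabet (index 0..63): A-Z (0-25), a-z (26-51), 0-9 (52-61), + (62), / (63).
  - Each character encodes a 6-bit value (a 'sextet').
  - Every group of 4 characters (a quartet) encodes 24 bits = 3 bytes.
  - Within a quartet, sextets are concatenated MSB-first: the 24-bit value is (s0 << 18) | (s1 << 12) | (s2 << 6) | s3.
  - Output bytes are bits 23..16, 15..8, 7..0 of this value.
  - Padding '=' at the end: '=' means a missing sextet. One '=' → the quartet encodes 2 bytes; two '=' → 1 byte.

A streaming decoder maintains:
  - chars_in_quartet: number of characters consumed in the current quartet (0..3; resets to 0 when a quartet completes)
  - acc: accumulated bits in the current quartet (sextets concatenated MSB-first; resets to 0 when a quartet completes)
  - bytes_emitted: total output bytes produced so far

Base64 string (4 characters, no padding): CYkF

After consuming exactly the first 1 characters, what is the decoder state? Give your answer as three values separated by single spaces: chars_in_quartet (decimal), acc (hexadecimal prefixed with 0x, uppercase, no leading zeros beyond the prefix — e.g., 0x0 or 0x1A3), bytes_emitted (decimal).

After char 0 ('C'=2): chars_in_quartet=1 acc=0x2 bytes_emitted=0

Answer: 1 0x2 0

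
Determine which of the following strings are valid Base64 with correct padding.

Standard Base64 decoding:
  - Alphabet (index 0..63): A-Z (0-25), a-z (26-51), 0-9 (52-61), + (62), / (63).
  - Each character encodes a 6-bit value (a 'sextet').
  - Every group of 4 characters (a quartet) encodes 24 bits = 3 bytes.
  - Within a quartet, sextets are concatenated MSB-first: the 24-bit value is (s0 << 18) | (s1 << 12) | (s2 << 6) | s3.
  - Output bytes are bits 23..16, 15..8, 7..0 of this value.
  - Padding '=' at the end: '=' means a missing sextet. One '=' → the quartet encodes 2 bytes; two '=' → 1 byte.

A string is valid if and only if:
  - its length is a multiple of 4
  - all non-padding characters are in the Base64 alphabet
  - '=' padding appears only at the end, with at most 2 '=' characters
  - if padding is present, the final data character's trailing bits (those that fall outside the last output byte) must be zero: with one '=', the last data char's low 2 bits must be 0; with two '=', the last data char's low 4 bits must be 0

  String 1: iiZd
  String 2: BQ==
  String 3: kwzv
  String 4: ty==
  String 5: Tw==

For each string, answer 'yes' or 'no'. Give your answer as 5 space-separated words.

String 1: 'iiZd' → valid
String 2: 'BQ==' → valid
String 3: 'kwzv' → valid
String 4: 'ty==' → invalid (bad trailing bits)
String 5: 'Tw==' → valid

Answer: yes yes yes no yes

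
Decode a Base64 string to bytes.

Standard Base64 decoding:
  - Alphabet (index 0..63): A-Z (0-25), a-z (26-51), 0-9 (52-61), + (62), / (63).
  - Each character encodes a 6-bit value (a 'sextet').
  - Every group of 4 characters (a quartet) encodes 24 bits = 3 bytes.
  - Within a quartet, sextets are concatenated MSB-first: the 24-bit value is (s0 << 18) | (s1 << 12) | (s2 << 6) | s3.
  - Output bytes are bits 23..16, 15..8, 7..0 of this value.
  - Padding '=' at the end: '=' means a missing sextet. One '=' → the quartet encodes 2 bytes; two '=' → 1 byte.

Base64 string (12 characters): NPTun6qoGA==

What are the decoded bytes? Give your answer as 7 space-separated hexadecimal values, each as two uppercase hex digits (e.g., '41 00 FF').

Answer: 34 F4 EE 9F AA A8 18

Derivation:
After char 0 ('N'=13): chars_in_quartet=1 acc=0xD bytes_emitted=0
After char 1 ('P'=15): chars_in_quartet=2 acc=0x34F bytes_emitted=0
After char 2 ('T'=19): chars_in_quartet=3 acc=0xD3D3 bytes_emitted=0
After char 3 ('u'=46): chars_in_quartet=4 acc=0x34F4EE -> emit 34 F4 EE, reset; bytes_emitted=3
After char 4 ('n'=39): chars_in_quartet=1 acc=0x27 bytes_emitted=3
After char 5 ('6'=58): chars_in_quartet=2 acc=0x9FA bytes_emitted=3
After char 6 ('q'=42): chars_in_quartet=3 acc=0x27EAA bytes_emitted=3
After char 7 ('o'=40): chars_in_quartet=4 acc=0x9FAAA8 -> emit 9F AA A8, reset; bytes_emitted=6
After char 8 ('G'=6): chars_in_quartet=1 acc=0x6 bytes_emitted=6
After char 9 ('A'=0): chars_in_quartet=2 acc=0x180 bytes_emitted=6
Padding '==': partial quartet acc=0x180 -> emit 18; bytes_emitted=7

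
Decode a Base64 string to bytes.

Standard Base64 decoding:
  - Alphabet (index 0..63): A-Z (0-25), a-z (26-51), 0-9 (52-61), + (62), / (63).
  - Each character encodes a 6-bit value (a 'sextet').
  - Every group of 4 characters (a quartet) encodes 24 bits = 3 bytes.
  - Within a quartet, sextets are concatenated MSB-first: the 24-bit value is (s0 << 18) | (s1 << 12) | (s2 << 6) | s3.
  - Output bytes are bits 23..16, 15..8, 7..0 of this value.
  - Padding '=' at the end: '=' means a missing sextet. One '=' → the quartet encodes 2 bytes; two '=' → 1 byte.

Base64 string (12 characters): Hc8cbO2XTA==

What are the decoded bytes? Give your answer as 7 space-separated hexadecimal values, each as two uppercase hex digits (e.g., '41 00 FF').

Answer: 1D CF 1C 6C ED 97 4C

Derivation:
After char 0 ('H'=7): chars_in_quartet=1 acc=0x7 bytes_emitted=0
After char 1 ('c'=28): chars_in_quartet=2 acc=0x1DC bytes_emitted=0
After char 2 ('8'=60): chars_in_quartet=3 acc=0x773C bytes_emitted=0
After char 3 ('c'=28): chars_in_quartet=4 acc=0x1DCF1C -> emit 1D CF 1C, reset; bytes_emitted=3
After char 4 ('b'=27): chars_in_quartet=1 acc=0x1B bytes_emitted=3
After char 5 ('O'=14): chars_in_quartet=2 acc=0x6CE bytes_emitted=3
After char 6 ('2'=54): chars_in_quartet=3 acc=0x1B3B6 bytes_emitted=3
After char 7 ('X'=23): chars_in_quartet=4 acc=0x6CED97 -> emit 6C ED 97, reset; bytes_emitted=6
After char 8 ('T'=19): chars_in_quartet=1 acc=0x13 bytes_emitted=6
After char 9 ('A'=0): chars_in_quartet=2 acc=0x4C0 bytes_emitted=6
Padding '==': partial quartet acc=0x4C0 -> emit 4C; bytes_emitted=7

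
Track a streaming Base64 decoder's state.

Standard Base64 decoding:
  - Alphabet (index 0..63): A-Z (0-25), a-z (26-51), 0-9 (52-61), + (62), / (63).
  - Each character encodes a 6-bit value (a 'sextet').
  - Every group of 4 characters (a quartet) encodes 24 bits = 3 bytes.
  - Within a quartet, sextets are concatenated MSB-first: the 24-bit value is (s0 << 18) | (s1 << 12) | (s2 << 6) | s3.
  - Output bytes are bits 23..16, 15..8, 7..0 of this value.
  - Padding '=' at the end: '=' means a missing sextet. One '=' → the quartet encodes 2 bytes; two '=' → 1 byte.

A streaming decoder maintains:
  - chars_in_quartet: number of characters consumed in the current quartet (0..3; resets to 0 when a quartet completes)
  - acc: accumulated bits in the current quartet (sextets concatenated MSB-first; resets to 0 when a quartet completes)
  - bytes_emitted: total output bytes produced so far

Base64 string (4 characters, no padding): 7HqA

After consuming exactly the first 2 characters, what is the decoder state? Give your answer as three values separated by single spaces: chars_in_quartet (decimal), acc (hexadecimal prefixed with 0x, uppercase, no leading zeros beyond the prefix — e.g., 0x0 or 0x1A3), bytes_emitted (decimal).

After char 0 ('7'=59): chars_in_quartet=1 acc=0x3B bytes_emitted=0
After char 1 ('H'=7): chars_in_quartet=2 acc=0xEC7 bytes_emitted=0

Answer: 2 0xEC7 0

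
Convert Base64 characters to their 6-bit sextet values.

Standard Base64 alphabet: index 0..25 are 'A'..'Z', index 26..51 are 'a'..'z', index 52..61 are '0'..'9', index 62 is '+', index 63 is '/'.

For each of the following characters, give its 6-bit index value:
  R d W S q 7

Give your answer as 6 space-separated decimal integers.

Answer: 17 29 22 18 42 59

Derivation:
'R': A..Z range, ord('R') − ord('A') = 17
'd': a..z range, 26 + ord('d') − ord('a') = 29
'W': A..Z range, ord('W') − ord('A') = 22
'S': A..Z range, ord('S') − ord('A') = 18
'q': a..z range, 26 + ord('q') − ord('a') = 42
'7': 0..9 range, 52 + ord('7') − ord('0') = 59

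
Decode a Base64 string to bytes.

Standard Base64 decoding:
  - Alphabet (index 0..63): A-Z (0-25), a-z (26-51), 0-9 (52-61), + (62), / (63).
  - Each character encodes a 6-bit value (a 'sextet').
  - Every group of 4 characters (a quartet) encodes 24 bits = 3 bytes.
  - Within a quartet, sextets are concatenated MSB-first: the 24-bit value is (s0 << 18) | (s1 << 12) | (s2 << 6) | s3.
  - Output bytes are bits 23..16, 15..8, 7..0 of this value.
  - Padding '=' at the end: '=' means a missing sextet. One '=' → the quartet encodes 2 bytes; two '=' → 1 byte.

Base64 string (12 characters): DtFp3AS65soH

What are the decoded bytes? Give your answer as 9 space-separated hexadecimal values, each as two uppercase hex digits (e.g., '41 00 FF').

Answer: 0E D1 69 DC 04 BA E6 CA 07

Derivation:
After char 0 ('D'=3): chars_in_quartet=1 acc=0x3 bytes_emitted=0
After char 1 ('t'=45): chars_in_quartet=2 acc=0xED bytes_emitted=0
After char 2 ('F'=5): chars_in_quartet=3 acc=0x3B45 bytes_emitted=0
After char 3 ('p'=41): chars_in_quartet=4 acc=0xED169 -> emit 0E D1 69, reset; bytes_emitted=3
After char 4 ('3'=55): chars_in_quartet=1 acc=0x37 bytes_emitted=3
After char 5 ('A'=0): chars_in_quartet=2 acc=0xDC0 bytes_emitted=3
After char 6 ('S'=18): chars_in_quartet=3 acc=0x37012 bytes_emitted=3
After char 7 ('6'=58): chars_in_quartet=4 acc=0xDC04BA -> emit DC 04 BA, reset; bytes_emitted=6
After char 8 ('5'=57): chars_in_quartet=1 acc=0x39 bytes_emitted=6
After char 9 ('s'=44): chars_in_quartet=2 acc=0xE6C bytes_emitted=6
After char 10 ('o'=40): chars_in_quartet=3 acc=0x39B28 bytes_emitted=6
After char 11 ('H'=7): chars_in_quartet=4 acc=0xE6CA07 -> emit E6 CA 07, reset; bytes_emitted=9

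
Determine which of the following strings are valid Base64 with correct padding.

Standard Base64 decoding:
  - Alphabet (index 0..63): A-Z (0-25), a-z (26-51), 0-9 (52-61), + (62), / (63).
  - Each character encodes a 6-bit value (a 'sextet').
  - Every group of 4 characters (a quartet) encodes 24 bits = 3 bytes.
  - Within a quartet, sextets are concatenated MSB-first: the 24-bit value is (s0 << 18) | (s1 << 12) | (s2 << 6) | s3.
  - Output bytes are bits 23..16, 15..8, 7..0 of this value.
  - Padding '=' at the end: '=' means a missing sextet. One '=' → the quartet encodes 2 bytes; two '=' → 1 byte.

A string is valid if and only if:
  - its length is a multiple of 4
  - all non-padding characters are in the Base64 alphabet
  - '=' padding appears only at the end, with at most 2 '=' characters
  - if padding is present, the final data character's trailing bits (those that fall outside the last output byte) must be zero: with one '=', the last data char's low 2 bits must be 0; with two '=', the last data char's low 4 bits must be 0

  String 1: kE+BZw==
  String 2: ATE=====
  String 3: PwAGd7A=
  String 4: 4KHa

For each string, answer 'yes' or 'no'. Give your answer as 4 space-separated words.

Answer: yes no yes yes

Derivation:
String 1: 'kE+BZw==' → valid
String 2: 'ATE=====' → invalid (5 pad chars (max 2))
String 3: 'PwAGd7A=' → valid
String 4: '4KHa' → valid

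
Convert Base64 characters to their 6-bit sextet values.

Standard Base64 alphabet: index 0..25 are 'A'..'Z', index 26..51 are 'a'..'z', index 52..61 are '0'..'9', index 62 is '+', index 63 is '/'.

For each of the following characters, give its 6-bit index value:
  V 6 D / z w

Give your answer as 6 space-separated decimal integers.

'V': A..Z range, ord('V') − ord('A') = 21
'6': 0..9 range, 52 + ord('6') − ord('0') = 58
'D': A..Z range, ord('D') − ord('A') = 3
'/': index 63
'z': a..z range, 26 + ord('z') − ord('a') = 51
'w': a..z range, 26 + ord('w') − ord('a') = 48

Answer: 21 58 3 63 51 48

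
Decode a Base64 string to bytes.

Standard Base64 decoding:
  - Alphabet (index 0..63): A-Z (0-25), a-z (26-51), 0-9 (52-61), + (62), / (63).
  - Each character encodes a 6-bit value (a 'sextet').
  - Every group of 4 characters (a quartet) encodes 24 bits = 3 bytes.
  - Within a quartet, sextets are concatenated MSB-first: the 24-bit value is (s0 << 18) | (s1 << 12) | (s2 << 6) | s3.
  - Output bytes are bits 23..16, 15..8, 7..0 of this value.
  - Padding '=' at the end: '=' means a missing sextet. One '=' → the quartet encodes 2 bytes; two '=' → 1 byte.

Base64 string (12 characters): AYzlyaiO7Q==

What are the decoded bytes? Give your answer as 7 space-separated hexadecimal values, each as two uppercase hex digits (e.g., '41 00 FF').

After char 0 ('A'=0): chars_in_quartet=1 acc=0x0 bytes_emitted=0
After char 1 ('Y'=24): chars_in_quartet=2 acc=0x18 bytes_emitted=0
After char 2 ('z'=51): chars_in_quartet=3 acc=0x633 bytes_emitted=0
After char 3 ('l'=37): chars_in_quartet=4 acc=0x18CE5 -> emit 01 8C E5, reset; bytes_emitted=3
After char 4 ('y'=50): chars_in_quartet=1 acc=0x32 bytes_emitted=3
After char 5 ('a'=26): chars_in_quartet=2 acc=0xC9A bytes_emitted=3
After char 6 ('i'=34): chars_in_quartet=3 acc=0x326A2 bytes_emitted=3
After char 7 ('O'=14): chars_in_quartet=4 acc=0xC9A88E -> emit C9 A8 8E, reset; bytes_emitted=6
After char 8 ('7'=59): chars_in_quartet=1 acc=0x3B bytes_emitted=6
After char 9 ('Q'=16): chars_in_quartet=2 acc=0xED0 bytes_emitted=6
Padding '==': partial quartet acc=0xED0 -> emit ED; bytes_emitted=7

Answer: 01 8C E5 C9 A8 8E ED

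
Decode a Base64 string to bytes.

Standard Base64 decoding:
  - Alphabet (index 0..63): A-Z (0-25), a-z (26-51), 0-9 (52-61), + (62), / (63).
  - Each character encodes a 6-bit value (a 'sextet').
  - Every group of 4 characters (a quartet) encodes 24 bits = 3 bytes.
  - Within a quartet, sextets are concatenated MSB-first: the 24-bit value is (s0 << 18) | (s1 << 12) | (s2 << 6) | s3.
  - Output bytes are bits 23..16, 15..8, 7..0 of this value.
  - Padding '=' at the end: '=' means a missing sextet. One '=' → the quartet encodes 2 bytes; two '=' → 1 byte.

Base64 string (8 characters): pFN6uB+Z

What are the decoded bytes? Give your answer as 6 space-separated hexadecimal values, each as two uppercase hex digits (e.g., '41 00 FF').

After char 0 ('p'=41): chars_in_quartet=1 acc=0x29 bytes_emitted=0
After char 1 ('F'=5): chars_in_quartet=2 acc=0xA45 bytes_emitted=0
After char 2 ('N'=13): chars_in_quartet=3 acc=0x2914D bytes_emitted=0
After char 3 ('6'=58): chars_in_quartet=4 acc=0xA4537A -> emit A4 53 7A, reset; bytes_emitted=3
After char 4 ('u'=46): chars_in_quartet=1 acc=0x2E bytes_emitted=3
After char 5 ('B'=1): chars_in_quartet=2 acc=0xB81 bytes_emitted=3
After char 6 ('+'=62): chars_in_quartet=3 acc=0x2E07E bytes_emitted=3
After char 7 ('Z'=25): chars_in_quartet=4 acc=0xB81F99 -> emit B8 1F 99, reset; bytes_emitted=6

Answer: A4 53 7A B8 1F 99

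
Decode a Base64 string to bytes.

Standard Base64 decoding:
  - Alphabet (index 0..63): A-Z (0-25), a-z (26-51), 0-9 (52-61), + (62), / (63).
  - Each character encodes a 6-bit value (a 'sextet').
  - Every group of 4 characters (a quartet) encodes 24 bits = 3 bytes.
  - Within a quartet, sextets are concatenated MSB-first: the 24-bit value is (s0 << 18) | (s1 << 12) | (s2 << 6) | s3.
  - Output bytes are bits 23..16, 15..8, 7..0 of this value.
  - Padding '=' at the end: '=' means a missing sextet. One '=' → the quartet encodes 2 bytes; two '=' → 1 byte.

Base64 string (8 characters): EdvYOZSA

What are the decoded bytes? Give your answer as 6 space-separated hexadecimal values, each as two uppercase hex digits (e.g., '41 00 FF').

After char 0 ('E'=4): chars_in_quartet=1 acc=0x4 bytes_emitted=0
After char 1 ('d'=29): chars_in_quartet=2 acc=0x11D bytes_emitted=0
After char 2 ('v'=47): chars_in_quartet=3 acc=0x476F bytes_emitted=0
After char 3 ('Y'=24): chars_in_quartet=4 acc=0x11DBD8 -> emit 11 DB D8, reset; bytes_emitted=3
After char 4 ('O'=14): chars_in_quartet=1 acc=0xE bytes_emitted=3
After char 5 ('Z'=25): chars_in_quartet=2 acc=0x399 bytes_emitted=3
After char 6 ('S'=18): chars_in_quartet=3 acc=0xE652 bytes_emitted=3
After char 7 ('A'=0): chars_in_quartet=4 acc=0x399480 -> emit 39 94 80, reset; bytes_emitted=6

Answer: 11 DB D8 39 94 80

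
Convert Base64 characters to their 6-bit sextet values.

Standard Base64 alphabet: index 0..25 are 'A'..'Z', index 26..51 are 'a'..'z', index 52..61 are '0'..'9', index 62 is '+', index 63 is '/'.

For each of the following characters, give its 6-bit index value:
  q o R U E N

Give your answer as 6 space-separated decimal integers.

'q': a..z range, 26 + ord('q') − ord('a') = 42
'o': a..z range, 26 + ord('o') − ord('a') = 40
'R': A..Z range, ord('R') − ord('A') = 17
'U': A..Z range, ord('U') − ord('A') = 20
'E': A..Z range, ord('E') − ord('A') = 4
'N': A..Z range, ord('N') − ord('A') = 13

Answer: 42 40 17 20 4 13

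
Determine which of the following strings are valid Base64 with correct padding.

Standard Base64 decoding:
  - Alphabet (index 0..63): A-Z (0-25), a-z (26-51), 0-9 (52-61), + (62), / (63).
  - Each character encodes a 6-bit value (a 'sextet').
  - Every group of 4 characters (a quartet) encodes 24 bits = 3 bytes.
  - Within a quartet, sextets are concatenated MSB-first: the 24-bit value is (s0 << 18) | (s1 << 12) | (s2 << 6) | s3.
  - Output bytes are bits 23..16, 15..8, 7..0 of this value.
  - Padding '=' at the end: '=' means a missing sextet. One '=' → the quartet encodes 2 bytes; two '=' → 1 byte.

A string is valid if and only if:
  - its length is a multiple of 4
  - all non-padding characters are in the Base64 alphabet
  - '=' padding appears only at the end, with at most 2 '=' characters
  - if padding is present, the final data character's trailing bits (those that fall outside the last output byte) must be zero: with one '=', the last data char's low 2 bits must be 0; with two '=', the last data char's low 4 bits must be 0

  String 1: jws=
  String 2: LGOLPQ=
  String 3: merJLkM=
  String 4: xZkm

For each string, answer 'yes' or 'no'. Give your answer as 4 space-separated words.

Answer: yes no yes yes

Derivation:
String 1: 'jws=' → valid
String 2: 'LGOLPQ=' → invalid (len=7 not mult of 4)
String 3: 'merJLkM=' → valid
String 4: 'xZkm' → valid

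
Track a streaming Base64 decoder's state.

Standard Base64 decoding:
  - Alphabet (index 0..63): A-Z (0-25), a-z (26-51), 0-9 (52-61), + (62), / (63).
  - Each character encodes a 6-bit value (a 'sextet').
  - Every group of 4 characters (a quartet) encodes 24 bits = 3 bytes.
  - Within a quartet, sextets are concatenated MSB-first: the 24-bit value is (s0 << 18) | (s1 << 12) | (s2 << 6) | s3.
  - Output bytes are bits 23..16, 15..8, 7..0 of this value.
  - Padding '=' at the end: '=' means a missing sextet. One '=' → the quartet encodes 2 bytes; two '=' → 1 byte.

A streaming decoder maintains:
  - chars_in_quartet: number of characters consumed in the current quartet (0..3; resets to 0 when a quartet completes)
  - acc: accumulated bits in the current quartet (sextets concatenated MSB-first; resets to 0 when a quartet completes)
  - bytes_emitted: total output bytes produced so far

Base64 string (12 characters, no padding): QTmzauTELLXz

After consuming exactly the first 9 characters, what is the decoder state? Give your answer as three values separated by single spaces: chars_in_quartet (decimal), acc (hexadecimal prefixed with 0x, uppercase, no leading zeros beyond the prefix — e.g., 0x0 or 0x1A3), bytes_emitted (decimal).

Answer: 1 0xB 6

Derivation:
After char 0 ('Q'=16): chars_in_quartet=1 acc=0x10 bytes_emitted=0
After char 1 ('T'=19): chars_in_quartet=2 acc=0x413 bytes_emitted=0
After char 2 ('m'=38): chars_in_quartet=3 acc=0x104E6 bytes_emitted=0
After char 3 ('z'=51): chars_in_quartet=4 acc=0x4139B3 -> emit 41 39 B3, reset; bytes_emitted=3
After char 4 ('a'=26): chars_in_quartet=1 acc=0x1A bytes_emitted=3
After char 5 ('u'=46): chars_in_quartet=2 acc=0x6AE bytes_emitted=3
After char 6 ('T'=19): chars_in_quartet=3 acc=0x1AB93 bytes_emitted=3
After char 7 ('E'=4): chars_in_quartet=4 acc=0x6AE4C4 -> emit 6A E4 C4, reset; bytes_emitted=6
After char 8 ('L'=11): chars_in_quartet=1 acc=0xB bytes_emitted=6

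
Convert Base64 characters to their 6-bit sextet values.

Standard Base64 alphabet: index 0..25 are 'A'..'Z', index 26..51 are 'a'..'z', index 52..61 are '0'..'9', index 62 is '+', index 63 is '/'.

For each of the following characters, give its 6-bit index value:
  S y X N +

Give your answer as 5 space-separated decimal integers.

Answer: 18 50 23 13 62

Derivation:
'S': A..Z range, ord('S') − ord('A') = 18
'y': a..z range, 26 + ord('y') − ord('a') = 50
'X': A..Z range, ord('X') − ord('A') = 23
'N': A..Z range, ord('N') − ord('A') = 13
'+': index 62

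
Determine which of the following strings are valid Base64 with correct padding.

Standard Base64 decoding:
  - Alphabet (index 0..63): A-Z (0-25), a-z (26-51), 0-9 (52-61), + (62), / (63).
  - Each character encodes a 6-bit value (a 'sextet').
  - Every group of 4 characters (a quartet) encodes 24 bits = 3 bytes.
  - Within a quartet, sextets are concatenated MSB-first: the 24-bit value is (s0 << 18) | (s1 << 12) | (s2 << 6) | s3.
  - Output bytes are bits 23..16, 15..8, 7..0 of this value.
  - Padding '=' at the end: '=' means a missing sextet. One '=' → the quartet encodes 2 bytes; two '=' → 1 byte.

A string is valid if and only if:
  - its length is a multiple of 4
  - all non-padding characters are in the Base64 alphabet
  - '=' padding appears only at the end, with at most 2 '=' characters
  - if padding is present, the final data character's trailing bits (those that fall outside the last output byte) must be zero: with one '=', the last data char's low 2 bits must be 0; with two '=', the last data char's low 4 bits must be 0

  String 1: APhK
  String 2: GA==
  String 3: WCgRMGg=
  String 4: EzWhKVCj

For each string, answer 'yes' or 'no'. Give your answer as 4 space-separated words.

Answer: yes yes yes yes

Derivation:
String 1: 'APhK' → valid
String 2: 'GA==' → valid
String 3: 'WCgRMGg=' → valid
String 4: 'EzWhKVCj' → valid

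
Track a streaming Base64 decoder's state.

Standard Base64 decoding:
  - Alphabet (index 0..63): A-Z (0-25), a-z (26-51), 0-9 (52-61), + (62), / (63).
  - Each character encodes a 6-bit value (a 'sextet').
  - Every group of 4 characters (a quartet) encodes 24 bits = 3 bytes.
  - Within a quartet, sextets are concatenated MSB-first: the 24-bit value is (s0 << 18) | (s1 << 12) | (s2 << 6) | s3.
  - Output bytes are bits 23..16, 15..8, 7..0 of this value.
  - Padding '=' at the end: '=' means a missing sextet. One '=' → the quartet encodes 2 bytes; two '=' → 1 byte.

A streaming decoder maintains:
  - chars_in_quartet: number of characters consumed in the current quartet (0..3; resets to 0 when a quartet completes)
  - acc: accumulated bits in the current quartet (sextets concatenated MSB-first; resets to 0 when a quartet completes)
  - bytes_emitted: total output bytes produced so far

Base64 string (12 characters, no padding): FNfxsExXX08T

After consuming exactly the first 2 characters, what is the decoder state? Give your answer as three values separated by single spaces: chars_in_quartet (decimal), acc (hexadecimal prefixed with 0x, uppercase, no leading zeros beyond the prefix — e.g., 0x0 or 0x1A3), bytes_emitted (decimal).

Answer: 2 0x14D 0

Derivation:
After char 0 ('F'=5): chars_in_quartet=1 acc=0x5 bytes_emitted=0
After char 1 ('N'=13): chars_in_quartet=2 acc=0x14D bytes_emitted=0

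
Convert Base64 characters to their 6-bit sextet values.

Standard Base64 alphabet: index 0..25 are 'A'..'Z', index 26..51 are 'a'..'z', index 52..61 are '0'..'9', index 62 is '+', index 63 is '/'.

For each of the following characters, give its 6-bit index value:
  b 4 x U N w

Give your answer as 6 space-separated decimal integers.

Answer: 27 56 49 20 13 48

Derivation:
'b': a..z range, 26 + ord('b') − ord('a') = 27
'4': 0..9 range, 52 + ord('4') − ord('0') = 56
'x': a..z range, 26 + ord('x') − ord('a') = 49
'U': A..Z range, ord('U') − ord('A') = 20
'N': A..Z range, ord('N') − ord('A') = 13
'w': a..z range, 26 + ord('w') − ord('a') = 48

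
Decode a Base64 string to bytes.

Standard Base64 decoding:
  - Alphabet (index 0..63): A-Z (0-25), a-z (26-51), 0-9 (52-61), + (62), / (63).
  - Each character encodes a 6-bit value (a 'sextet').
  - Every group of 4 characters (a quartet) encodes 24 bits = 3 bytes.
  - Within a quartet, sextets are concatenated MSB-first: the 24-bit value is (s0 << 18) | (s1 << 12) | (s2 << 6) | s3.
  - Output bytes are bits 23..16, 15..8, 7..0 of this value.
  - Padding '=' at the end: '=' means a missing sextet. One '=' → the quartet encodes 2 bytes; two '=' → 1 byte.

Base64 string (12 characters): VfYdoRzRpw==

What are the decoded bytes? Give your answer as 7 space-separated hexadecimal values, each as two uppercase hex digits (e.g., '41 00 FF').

Answer: 55 F6 1D A1 1C D1 A7

Derivation:
After char 0 ('V'=21): chars_in_quartet=1 acc=0x15 bytes_emitted=0
After char 1 ('f'=31): chars_in_quartet=2 acc=0x55F bytes_emitted=0
After char 2 ('Y'=24): chars_in_quartet=3 acc=0x157D8 bytes_emitted=0
After char 3 ('d'=29): chars_in_quartet=4 acc=0x55F61D -> emit 55 F6 1D, reset; bytes_emitted=3
After char 4 ('o'=40): chars_in_quartet=1 acc=0x28 bytes_emitted=3
After char 5 ('R'=17): chars_in_quartet=2 acc=0xA11 bytes_emitted=3
After char 6 ('z'=51): chars_in_quartet=3 acc=0x28473 bytes_emitted=3
After char 7 ('R'=17): chars_in_quartet=4 acc=0xA11CD1 -> emit A1 1C D1, reset; bytes_emitted=6
After char 8 ('p'=41): chars_in_quartet=1 acc=0x29 bytes_emitted=6
After char 9 ('w'=48): chars_in_quartet=2 acc=0xA70 bytes_emitted=6
Padding '==': partial quartet acc=0xA70 -> emit A7; bytes_emitted=7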